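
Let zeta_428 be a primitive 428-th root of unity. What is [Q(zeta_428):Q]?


The degree equals Euler's totient phi(428).
428 = 2^2 * 107
phi(428) = 212

212


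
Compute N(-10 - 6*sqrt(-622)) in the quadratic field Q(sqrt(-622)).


N(a + b*sqrt(d)) = a^2 - d*b^2
= (-10)^2 - (-622)*(-6)^2
= 100 + 22392
= 22492

22492


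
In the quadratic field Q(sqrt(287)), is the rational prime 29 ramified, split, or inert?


K = Q(sqrt(287)). Since d mod 4 = 3, disc(K) = 1148.
Check p | disc: 1148 mod 29 = 17.
p does not divide disc. Compute Legendre symbol (d/p):
26^((29-1)/2) mod 29 = -1
(d/p) = -1, so p is inert: (p) stays prime with e=1, f=2, g=1.
Therefore p is inert.

inert


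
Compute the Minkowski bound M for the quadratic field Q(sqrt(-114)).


d = -114, d mod 4 = 2, so disc(K) = 4d = -456; |disc(K)| = 456
Imaginary quadratic field, so n = 2, s = r2 = 1, r1 = 0
M = (n!/n^n) * (4/pi)^s * sqrt(|disc(K)|) = (2!/2^2) * (4/pi)^1 * sqrt(456)
= 0.5 * 1.273240 * 21.354157
= 13.5945

13.5945


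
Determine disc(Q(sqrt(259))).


For K = Q(sqrt(d)) with d squarefree: disc(K) = d if d = 1 mod 4, and disc(K) = 4d if d = 2 or 3 mod 4.
Here d = 259, and d mod 4 = 3.
d = 3 mod 4, not 1 (O_K = Z[sqrt(d)]), so disc(K) = 4d = 4 * (259) = 1036

1036


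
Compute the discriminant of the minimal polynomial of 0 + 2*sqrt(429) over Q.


The element 0 + 2*sqrt(429) has minimal polynomial:
x^2 + 0*x - 1716
Discriminant = (0)^2 - 4*(-1716)
= 0 + 6864
= 6864

6864


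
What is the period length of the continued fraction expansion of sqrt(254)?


Run the CF algorithm for sqrt(254).
a_0 = floor(sqrt(254)) = 15; set m_0=0, q_0=1.
Recurrence: m' = q*a - m,  q' = (d - m'^2)/q,  a' = floor((a_0 + m')/q').
  step 1: m=15, q=29, a=1
  step 2: m=14, q=2, a=14
  step 3: m=14, q=29, a=1
  step 4: m=15, q=1, a=30
a_4 = 2*a_0 = 30, so the period closes here.
sqrt(254) = [15; 1, 14, 1, 30]
Period length = 4

4


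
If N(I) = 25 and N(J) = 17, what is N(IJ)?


N(IJ) = N(I) * N(J)
= 25 * 17
= 425

425


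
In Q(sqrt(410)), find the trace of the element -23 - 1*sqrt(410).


Tr(a + b*sqrt(d)) = (a + b*sqrt(d)) + (a - b*sqrt(d)) = 2a
= 2 * (-23)
= -46

-46


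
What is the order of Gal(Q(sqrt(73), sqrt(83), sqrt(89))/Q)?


The 3 square roots of distinct primes are multiplicatively independent over Q,
so [K:Q] = 2^3 and Gal(K/Q) is isomorphic to (Z/2Z)^3.
|Gal| = 2^3 = 8

8


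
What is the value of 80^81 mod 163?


p = 163 is prime and the exponent is (p-1)/2 = 81, so by Euler's criterion 80^81 = (80/163) = +1 or -1 mod 163.
Compute by square-and-multiply:
  81 = 64 + 16 + 1 (binary 1010001)
  Repeated squaring mod 163: 80^1 = 80, 80^2 = 43, 80^4 = 56, 80^8 = 39, 80^16 = 54, 80^32 = 145, 80^64 = 161
  80^81 = 80^64 * 80^16 * 80^1 = 161 * 54 * 80 mod 163
    161 * 54 = 8694 = 55 mod 163
    55 * 80 = 4400 = 162 mod 163
  80^81 = 162 mod 163
Result 162 = p - 1 = -1 mod 163: 80 is a quadratic non-residue mod 163. As a residue in [0, p-1] the value is 162.
80^81 mod 163 = 162

162


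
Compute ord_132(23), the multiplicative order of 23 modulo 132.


We want ord_132(23), the smallest k >= 1 with 23^k = 1 mod 132.
n = 132 = 2^2 * 3 * 11, phi(132) = 40; the order divides phi(n).
Divisors of 40: 1, 2, 4, 5, 8, 10, 20, 40
Repeated squaring mod 132: 23^1 = 23, 23^2 = 1, 23^4 = 1, 23^8 = 1, 23^16 = 1, 23^32 = 1
Test divisors in increasing order:
  k=1: 23^1 = 23 mod 132
  k=2: 23^2 = 1 mod 132  <- first divisor giving 1
Order = 2

2


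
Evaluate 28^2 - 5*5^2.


x^2 - d*y^2
= 28^2 - 5*5^2
= 784 - 125
= 659

659


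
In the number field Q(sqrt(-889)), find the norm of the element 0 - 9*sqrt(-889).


N(a + b*sqrt(d)) = a^2 - d*b^2
= (0)^2 - (-889)*(-9)^2
= 0 + 72009
= 72009

72009


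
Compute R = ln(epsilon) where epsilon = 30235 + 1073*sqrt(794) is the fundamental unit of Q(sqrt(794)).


epsilon = 30235 + 1073*sqrt(794)
= 60470.0000
R = ln(60470.0000)
= 11.0099

11.0099


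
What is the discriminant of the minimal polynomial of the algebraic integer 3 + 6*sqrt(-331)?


The element 3 + 6*sqrt(-331) has minimal polynomial:
x^2 - 6*x + 11925
Discriminant = (-6)^2 - 4*(11925)
= 36 - 47700
= -47664

-47664


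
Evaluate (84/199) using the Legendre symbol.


p = 199 is prime, so compute (84/199) with the reciprocity algorithm (Jacobi-symbol steps: pull out 2s via (2/n), flip via reciprocity, reduce):
  pull out 2: (2/199) = +1  (since 199 mod 8 = 7)
  pull out 2: (2/199) = +1  (since 199 mod 8 = 7)
  reciprocity: (21/199) -> +(199/21)
  reduce: (10/21)
  pull out 2: (2/21) = -1  (since 21 mod 8 = 5)
  reciprocity: (5/21) -> +(21/5)
  reduce: (1/5)
  (1/5) = 1
Product of signs = -1
(84/199) = -1

-1


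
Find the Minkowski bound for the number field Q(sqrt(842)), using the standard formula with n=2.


d = 842, d mod 4 = 2, so disc(K) = 4d = 3368; |disc(K)| = 3368
Real quadratic field, so n = 2, s = r2 = 0, r1 = 2
M = (n!/n^n) * (4/pi)^s * sqrt(|disc(K)|) = (2!/2^2) * (4/pi)^0 * sqrt(3368)
= 0.5 * 1.000000 * 58.034473
= 29.0172

29.0172


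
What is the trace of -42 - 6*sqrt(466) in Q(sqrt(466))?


Tr(a + b*sqrt(d)) = (a + b*sqrt(d)) + (a - b*sqrt(d)) = 2a
= 2 * (-42)
= -84

-84


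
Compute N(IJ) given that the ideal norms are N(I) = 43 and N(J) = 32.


N(IJ) = N(I) * N(J)
= 43 * 32
= 1376

1376


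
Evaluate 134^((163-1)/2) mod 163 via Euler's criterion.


p = 163 is prime and the exponent is (p-1)/2 = 81, so by Euler's criterion 134^81 = (134/163) = +1 or -1 mod 163.
Compute by square-and-multiply:
  81 = 64 + 16 + 1 (binary 1010001)
  Repeated squaring mod 163: 134^1 = 134, 134^2 = 26, 134^4 = 24, 134^8 = 87, 134^16 = 71, 134^32 = 151, 134^64 = 144
  134^81 = 134^64 * 134^16 * 134^1 = 144 * 71 * 134 mod 163
    144 * 71 = 10224 = 118 mod 163
    118 * 134 = 15812 = 1 mod 163
  134^81 = 1 mod 163
Result 1: 134 is a quadratic residue mod 163.
134^81 mod 163 = 1

1


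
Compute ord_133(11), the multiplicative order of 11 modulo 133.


We want ord_133(11), the smallest k >= 1 with 11^k = 1 mod 133.
n = 133 = 7 * 19, phi(133) = 108; the order divides phi(n).
Divisors of 108: 1, 2, 3, 4, 6, 9, 12, 18, 27, 36, 54, 108
Repeated squaring mod 133: 11^1 = 11, 11^2 = 121, 11^4 = 11, 11^8 = 121, 11^16 = 11, 11^32 = 121, 11^64 = 11
Test divisors in increasing order:
  k=1: 11^1 = 11 mod 133
  k=2: 11^2 = 121 mod 133
  k=3: 11^3 = 121 * 11 = 1 mod 133  <- first divisor giving 1
Order = 3

3


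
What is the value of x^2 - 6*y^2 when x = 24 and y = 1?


x^2 - d*y^2
= 24^2 - 6*1^2
= 576 - 6
= 570

570


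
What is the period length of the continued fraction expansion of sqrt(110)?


Run the CF algorithm for sqrt(110).
a_0 = floor(sqrt(110)) = 10; set m_0=0, q_0=1.
Recurrence: m' = q*a - m,  q' = (d - m'^2)/q,  a' = floor((a_0 + m')/q').
  step 1: m=10, q=10, a=2
  step 2: m=10, q=1, a=20
a_2 = 2*a_0 = 20, so the period closes here.
sqrt(110) = [10; 2, 20]
Period length = 2

2


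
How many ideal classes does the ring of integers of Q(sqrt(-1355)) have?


K = Q(sqrt(-1355)). d mod 4 = 1, so D = disc(K) = d = -1355
h(K) equals the number of primitive reduced positive-definite forms (a, b, c) = a*x^2 + b*x*y + c*y^2 with b^2 - 4ac = D,
where reduced means |b| <= a <= c, with b >= 0 whenever |b| = a or a = c, and primitive means gcd(a, b, c) = 1.
Reduced forces 3a^2 <= |D| = 1355, so 1 <= a <= 21; b must have the parity of D, and c = (b^2 - D)/(4a) must be an integer >= a.
Enumerate a = 1..21, b in [-a, a]:
  a=1: (1, 1, 339)  [1]
  a=2: none
  a=3: (3, -1, 113), (3, 1, 113)  [2]
  a=4: none
  a=5: (5, 5, 69)  [1]
  a=6..8: none
  a=9: (9, -7, 39), (9, 7, 39)  [2]
  a=10: none
  a=11: (11, -3, 31), (11, 3, 31)  [2]
  a=12: none
  a=13: (13, -7, 27), (13, 7, 27)  [2]
  a=14: none
  a=15: (15, -5, 23), (15, 5, 23)  [2]
  a=16..21: none
Total reduced forms: 1 + 2 + 1 + 2 + 2 + 2 + 2 = 12
h = 12

12


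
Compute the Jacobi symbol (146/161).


Compute (146/161) via quadratic reciprocity:
  pull out 2: (2/161) = +1  (since 161 mod 8 = 1)
  reciprocity: (73/161) -> +(161/73)
  reduce: (15/73)
  reciprocity: (15/73) -> +(73/15)
  reduce: (13/15)
  reciprocity: (13/15) -> +(15/13)
  reduce: (2/13)
  pull out 2: (2/13) = -1  (since 13 mod 8 = 5)
  (1/13) = 1
Product of signs = -1

-1


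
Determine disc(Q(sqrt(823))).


For K = Q(sqrt(d)) with d squarefree: disc(K) = d if d = 1 mod 4, and disc(K) = 4d if d = 2 or 3 mod 4.
Here d = 823, and d mod 4 = 3.
d = 3 mod 4, not 1 (O_K = Z[sqrt(d)]), so disc(K) = 4d = 4 * (823) = 3292

3292


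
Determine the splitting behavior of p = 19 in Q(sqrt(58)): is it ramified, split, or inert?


K = Q(sqrt(58)). Since d mod 4 = 2, disc(K) = 232.
Check p | disc: 232 mod 19 = 4.
p does not divide disc. Compute Legendre symbol (d/p):
1^((19-1)/2) mod 19 = 1
(d/p) = 1, so p splits: (p) = P*P' with e=1, f=1, g=2.
Therefore p is split.

split


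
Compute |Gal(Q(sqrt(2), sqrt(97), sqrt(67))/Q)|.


The 3 square roots of distinct primes are multiplicatively independent over Q,
so [K:Q] = 2^3 and Gal(K/Q) is isomorphic to (Z/2Z)^3.
|Gal| = 2^3 = 8

8


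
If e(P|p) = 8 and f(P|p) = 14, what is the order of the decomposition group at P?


|D_P| = e * f
= 8 * 14
= 112

112


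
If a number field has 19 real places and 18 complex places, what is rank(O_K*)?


By Dirichlet's unit theorem:
rank = r1 + r2 - 1
= 19 + 18 - 1
= 36

36


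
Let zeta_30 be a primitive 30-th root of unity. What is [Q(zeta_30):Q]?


The degree equals Euler's totient phi(30).
30 = 2 * 3 * 5
phi(30) = 8

8


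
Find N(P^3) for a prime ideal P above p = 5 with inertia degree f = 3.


N(P^a) = p^(a*f)
= 5^(3*3)
= 5^9
= 1953125

1953125


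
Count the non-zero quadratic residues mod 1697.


For prime p, the number of non-zero quadratic residues is (p-1)/2.
= (1697-1)/2
= 848

848


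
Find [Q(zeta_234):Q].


The degree equals Euler's totient phi(234).
234 = 2 * 3^2 * 13
phi(234) = 72

72


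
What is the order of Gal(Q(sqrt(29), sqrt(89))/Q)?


The 2 square roots of distinct primes are multiplicatively independent over Q,
so [K:Q] = 2^2 and Gal(K/Q) is isomorphic to (Z/2Z)^2.
|Gal| = 2^2 = 4

4


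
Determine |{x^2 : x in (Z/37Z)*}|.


For prime p, the number of non-zero quadratic residues is (p-1)/2.
= (37-1)/2
= 18

18


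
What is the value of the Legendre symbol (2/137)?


p = 137 is prime, so compute (2/137) with the reciprocity algorithm (Jacobi-symbol steps: pull out 2s via (2/n), flip via reciprocity, reduce):
  pull out 2: (2/137) = +1  (since 137 mod 8 = 1)
  (1/137) = 1
Product of signs = 1
(2/137) = 1

1


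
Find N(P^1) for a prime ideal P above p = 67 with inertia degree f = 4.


N(P^a) = p^(a*f)
= 67^(1*4)
= 67^4
= 20151121

20151121


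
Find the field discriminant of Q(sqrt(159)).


For K = Q(sqrt(d)) with d squarefree: disc(K) = d if d = 1 mod 4, and disc(K) = 4d if d = 2 or 3 mod 4.
Here d = 159, and d mod 4 = 3.
d = 3 mod 4, not 1 (O_K = Z[sqrt(d)]), so disc(K) = 4d = 4 * (159) = 636

636


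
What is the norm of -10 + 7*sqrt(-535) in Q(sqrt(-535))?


N(a + b*sqrt(d)) = a^2 - d*b^2
= (-10)^2 - (-535)*(7)^2
= 100 + 26215
= 26315

26315


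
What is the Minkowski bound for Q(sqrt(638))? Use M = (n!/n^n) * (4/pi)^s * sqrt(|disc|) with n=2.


d = 638, d mod 4 = 2, so disc(K) = 4d = 2552; |disc(K)| = 2552
Real quadratic field, so n = 2, s = r2 = 0, r1 = 2
M = (n!/n^n) * (4/pi)^s * sqrt(|disc(K)|) = (2!/2^2) * (4/pi)^0 * sqrt(2552)
= 0.5 * 1.000000 * 50.517324
= 25.2587

25.2587


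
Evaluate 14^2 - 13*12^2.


x^2 - d*y^2
= 14^2 - 13*12^2
= 196 - 1872
= -1676

-1676


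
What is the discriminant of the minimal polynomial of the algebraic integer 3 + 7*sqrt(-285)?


The element 3 + 7*sqrt(-285) has minimal polynomial:
x^2 - 6*x + 13974
Discriminant = (-6)^2 - 4*(13974)
= 36 - 55896
= -55860

-55860


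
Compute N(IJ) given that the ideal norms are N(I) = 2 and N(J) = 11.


N(IJ) = N(I) * N(J)
= 2 * 11
= 22

22


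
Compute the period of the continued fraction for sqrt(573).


Run the CF algorithm for sqrt(573).
a_0 = floor(sqrt(573)) = 23; set m_0=0, q_0=1.
Recurrence: m' = q*a - m,  q' = (d - m'^2)/q,  a' = floor((a_0 + m')/q').
  step 1: m=23, q=44, a=1
  step 2: m=21, q=3, a=14
  step 3: m=21, q=44, a=1
  step 4: m=23, q=1, a=46
a_4 = 2*a_0 = 46, so the period closes here.
sqrt(573) = [23; 1, 14, 1, 46]
Period length = 4

4


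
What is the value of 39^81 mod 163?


p = 163 is prime and the exponent is (p-1)/2 = 81, so by Euler's criterion 39^81 = (39/163) = +1 or -1 mod 163.
Compute by square-and-multiply:
  81 = 64 + 16 + 1 (binary 1010001)
  Repeated squaring mod 163: 39^1 = 39, 39^2 = 54, 39^4 = 145, 39^8 = 161, 39^16 = 4, 39^32 = 16, 39^64 = 93
  39^81 = 39^64 * 39^16 * 39^1 = 93 * 4 * 39 mod 163
    93 * 4 = 372 = 46 mod 163
    46 * 39 = 1794 = 1 mod 163
  39^81 = 1 mod 163
Result 1: 39 is a quadratic residue mod 163.
39^81 mod 163 = 1

1


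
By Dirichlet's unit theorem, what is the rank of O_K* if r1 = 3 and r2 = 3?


By Dirichlet's unit theorem:
rank = r1 + r2 - 1
= 3 + 3 - 1
= 5

5


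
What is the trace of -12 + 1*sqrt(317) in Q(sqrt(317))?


Tr(a + b*sqrt(d)) = (a + b*sqrt(d)) + (a - b*sqrt(d)) = 2a
= 2 * (-12)
= -24

-24


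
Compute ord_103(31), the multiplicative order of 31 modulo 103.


We want ord_103(31), the smallest k >= 1 with 31^k = 1 mod 103.
n = 103 = 103, phi(103) = 102; the order divides phi(n).
Divisors of 102: 1, 2, 3, 6, 17, 34, 51, 102
Repeated squaring mod 103: 31^1 = 31, 31^2 = 34, 31^4 = 23, 31^8 = 14, 31^16 = 93, 31^32 = 100, 31^64 = 9
Test divisors in increasing order:
  k=1: 31^1 = 31 mod 103
  k=2: 31^2 = 34 mod 103
  k=3: 31^3 = 34 * 31 = 24 mod 103
  k=6: 31^6 = 23 * 34 = 61 mod 103
  k=17: 31^17 = 93 * 31 = 102 mod 103
  k=34: 31^34 = 100 * 34 = 1 mod 103  <- first divisor giving 1
Order = 34

34


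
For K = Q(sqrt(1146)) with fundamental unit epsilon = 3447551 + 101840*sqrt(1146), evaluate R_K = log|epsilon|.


epsilon = 3447551 + 101840*sqrt(1146)
= 6.8951e+06
R = ln(6.8951e+06)
= 15.7463

15.7463


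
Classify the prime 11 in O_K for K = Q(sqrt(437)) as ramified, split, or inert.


K = Q(sqrt(437)). Since d mod 4 = 1, disc(K) = 437.
Check p | disc: 437 mod 11 = 8.
p does not divide disc. Compute Legendre symbol (d/p):
8^((11-1)/2) mod 11 = -1
(d/p) = -1, so p is inert: (p) stays prime with e=1, f=2, g=1.
Therefore p is inert.

inert


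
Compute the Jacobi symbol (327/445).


Compute (327/445) via quadratic reciprocity:
  reciprocity: (327/445) -> +(445/327)
  reduce: (118/327)
  pull out 2: (2/327) = +1  (since 327 mod 8 = 7)
  reciprocity: (59/327) -> -(327/59)
  reduce: (32/59)
  pull out 2: (2/59) = -1  (since 59 mod 8 = 3)
  pull out 2: (2/59) = -1  (since 59 mod 8 = 3)
  pull out 2: (2/59) = -1  (since 59 mod 8 = 3)
  pull out 2: (2/59) = -1  (since 59 mod 8 = 3)
  pull out 2: (2/59) = -1  (since 59 mod 8 = 3)
  (1/59) = 1
Product of signs = 1

1


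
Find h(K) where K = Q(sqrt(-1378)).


K = Q(sqrt(-1378)). d mod 4 = 2, so D = disc(K) = 4d = -5512
h(K) equals the number of primitive reduced positive-definite forms (a, b, c) = a*x^2 + b*x*y + c*y^2 with b^2 - 4ac = D,
where reduced means |b| <= a <= c, with b >= 0 whenever |b| = a or a = c, and primitive means gcd(a, b, c) = 1.
Reduced forces 3a^2 <= |D| = 5512, so 1 <= a <= 42; b must have the parity of D, and c = (b^2 - D)/(4a) must be an integer >= a.
Enumerate a = 1..42, b in [-a, a]:
  a=1: (1, 0, 1378)  [1]
  a=2: (2, 0, 689)  [1]
  a=3..6: none
  a=7: (7, -2, 197), (7, 2, 197)  [2]
  a=8..12: none
  a=13: (13, 0, 106)  [1]
  a=14: (14, -12, 101), (14, 12, 101)  [2]
  a=15..16: none
  a=17: (17, -8, 82), (17, 8, 82)  [2]
  a=18: none
  a=19: (19, -6, 73), (19, 6, 73)  [2]
  a=20..22: none
  a=23: (23, -10, 61), (23, 10, 61)  [2]
  a=24..25: none
  a=26: (26, 0, 53)  [1]
  a=27..33: none
  a=34: (34, -8, 41), (34, 8, 41)  [2]
  a=35..36: none
  a=37: (37, -36, 46), (37, 36, 46)  [2]
  a=38: (38, -32, 43), (38, 32, 43)  [2]
  a=39..42: none
Total reduced forms: 1 + 1 + 2 + 1 + 2 + 2 + 2 + 2 + 1 + 2 + 2 + 2 = 20
h = 20

20


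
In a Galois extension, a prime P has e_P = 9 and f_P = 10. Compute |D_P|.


|D_P| = e * f
= 9 * 10
= 90

90


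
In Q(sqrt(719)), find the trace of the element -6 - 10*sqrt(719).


Tr(a + b*sqrt(d)) = (a + b*sqrt(d)) + (a - b*sqrt(d)) = 2a
= 2 * (-6)
= -12

-12


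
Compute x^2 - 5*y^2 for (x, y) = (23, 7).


x^2 - d*y^2
= 23^2 - 5*7^2
= 529 - 245
= 284

284


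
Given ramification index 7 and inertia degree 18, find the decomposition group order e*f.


|D_P| = e * f
= 7 * 18
= 126

126


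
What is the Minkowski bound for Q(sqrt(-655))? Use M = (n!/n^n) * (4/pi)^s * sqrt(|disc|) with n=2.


d = -655, d mod 4 = 1, so disc(K) = d = -655; |disc(K)| = 655
Imaginary quadratic field, so n = 2, s = r2 = 1, r1 = 0
M = (n!/n^n) * (4/pi)^s * sqrt(|disc(K)|) = (2!/2^2) * (4/pi)^1 * sqrt(655)
= 0.5 * 1.273240 * 25.592968
= 16.2930

16.2930


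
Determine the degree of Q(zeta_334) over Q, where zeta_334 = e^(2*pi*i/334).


The degree equals Euler's totient phi(334).
334 = 2 * 167
phi(334) = 166

166


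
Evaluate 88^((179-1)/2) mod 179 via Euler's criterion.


p = 179 is prime and the exponent is (p-1)/2 = 89, so by Euler's criterion 88^89 = (88/179) = +1 or -1 mod 179.
Compute by square-and-multiply:
  89 = 64 + 16 + 8 + 1 (binary 1011001)
  Repeated squaring mod 179: 88^1 = 88, 88^2 = 47, 88^4 = 61, 88^8 = 141, 88^16 = 12, 88^32 = 144, 88^64 = 151
  88^89 = 88^64 * 88^16 * 88^8 * 88^1 = 151 * 12 * 141 * 88 mod 179
    151 * 12 = 1812 = 22 mod 179
    22 * 141 = 3102 = 59 mod 179
    59 * 88 = 5192 = 1 mod 179
  88^89 = 1 mod 179
Result 1: 88 is a quadratic residue mod 179.
88^89 mod 179 = 1

1


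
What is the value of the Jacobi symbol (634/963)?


Compute (634/963) via quadratic reciprocity:
  pull out 2: (2/963) = -1  (since 963 mod 8 = 3)
  reciprocity: (317/963) -> +(963/317)
  reduce: (12/317)
  pull out 2: (2/317) = -1  (since 317 mod 8 = 5)
  pull out 2: (2/317) = -1  (since 317 mod 8 = 5)
  reciprocity: (3/317) -> +(317/3)
  reduce: (2/3)
  pull out 2: (2/3) = -1  (since 3 mod 8 = 3)
  (1/3) = 1
Product of signs = 1

1


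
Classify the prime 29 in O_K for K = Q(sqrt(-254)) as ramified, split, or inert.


K = Q(sqrt(-254)). Since d mod 4 = 2, disc(K) = -1016.
Check p | disc: -1016 mod 29 = 28.
p does not divide disc. Compute Legendre symbol (d/p):
7^((29-1)/2) mod 29 = 1
(d/p) = 1, so p splits: (p) = P*P' with e=1, f=1, g=2.
Therefore p is split.

split


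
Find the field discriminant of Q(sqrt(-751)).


For K = Q(sqrt(d)) with d squarefree: disc(K) = d if d = 1 mod 4, and disc(K) = 4d if d = 2 or 3 mod 4.
Here d = -751, and d mod 4 = 1.
d = 1 mod 4 (O_K = Z[(1+sqrt(d))/2]), so disc(K) = d = -751

-751


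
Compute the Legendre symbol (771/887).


p = 887 is prime, so compute (771/887) with the reciprocity algorithm (Jacobi-symbol steps: pull out 2s via (2/n), flip via reciprocity, reduce):
  reciprocity: (771/887) -> -(887/771)
  reduce: (116/771)
  pull out 2: (2/771) = -1  (since 771 mod 8 = 3)
  pull out 2: (2/771) = -1  (since 771 mod 8 = 3)
  reciprocity: (29/771) -> +(771/29)
  reduce: (17/29)
  reciprocity: (17/29) -> +(29/17)
  reduce: (12/17)
  pull out 2: (2/17) = +1  (since 17 mod 8 = 1)
  pull out 2: (2/17) = +1  (since 17 mod 8 = 1)
  reciprocity: (3/17) -> +(17/3)
  reduce: (2/3)
  pull out 2: (2/3) = -1  (since 3 mod 8 = 3)
  (1/3) = 1
Product of signs = 1
(771/887) = 1

1


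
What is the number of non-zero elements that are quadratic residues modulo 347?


For prime p, the number of non-zero quadratic residues is (p-1)/2.
= (347-1)/2
= 173

173


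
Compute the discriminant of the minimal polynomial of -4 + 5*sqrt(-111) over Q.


The element -4 + 5*sqrt(-111) has minimal polynomial:
x^2 + 8*x + 2791
Discriminant = (8)^2 - 4*(2791)
= 64 - 11164
= -11100

-11100


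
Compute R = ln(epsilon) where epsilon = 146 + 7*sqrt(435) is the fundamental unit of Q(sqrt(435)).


epsilon = 146 + 7*sqrt(435)
= 291.9966
R = ln(291.9966)
= 5.6767

5.6767


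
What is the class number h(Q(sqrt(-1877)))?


K = Q(sqrt(-1877)). d mod 4 = 3, so D = disc(K) = 4d = -7508
h(K) equals the number of primitive reduced positive-definite forms (a, b, c) = a*x^2 + b*x*y + c*y^2 with b^2 - 4ac = D,
where reduced means |b| <= a <= c, with b >= 0 whenever |b| = a or a = c, and primitive means gcd(a, b, c) = 1.
Reduced forces 3a^2 <= |D| = 7508, so 1 <= a <= 50; b must have the parity of D, and c = (b^2 - D)/(4a) must be an integer >= a.
Enumerate a = 1..50, b in [-a, a]:
  a=1: (1, 0, 1877)  [1]
  a=2: (2, 2, 939)  [1]
  a=3: (3, -2, 626), (3, 2, 626)  [2]
  a=4..5: none
  a=6: (6, -2, 313), (6, 2, 313)  [2]
  a=7..8: none
  a=9: (9, -4, 209), (9, 4, 209)  [2]
  a=10: none
  a=11: (11, -4, 171), (11, 4, 171)  [2]
  a=12..17: none
  a=18: (18, -14, 107), (18, 14, 107)  [2]
  a=19: (19, -4, 99), (19, 4, 99)  [2]
  a=20..21: none
  a=22: (22, -18, 89), (22, 18, 89)  [2]
  a=23: (23, -6, 82), (23, 6, 82)  [2]
  a=24..26: none
  a=27: (27, -22, 74), (27, 22, 74)  [2]
  a=28..30: none
  a=31: (31, -26, 66), (31, 26, 66)  [2]
  a=32: none
  a=33: (33, -26, 62), (33, -4, 57), (33, 4, 57), (33, 26, 62)  [4]
  a=34..36: none
  a=37: (37, -22, 54), (37, 22, 54)  [2]
  a=38: (38, -34, 57), (38, 34, 57)  [2]
  a=39..40: none
  a=41: (41, -6, 46), (41, 6, 46)  [2]
  a=42: none
  a=43: (43, -24, 47), (43, 24, 47)  [2]
  a=44..50: none
Total reduced forms: 1 + 1 + 2 + 2 + 2 + 2 + 2 + 2 + 2 + 2 + 2 + 2 + 4 + 2 + 2 + 2 + 2 = 34
h = 34

34


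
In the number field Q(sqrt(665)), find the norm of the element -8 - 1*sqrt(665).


N(a + b*sqrt(d)) = a^2 - d*b^2
= (-8)^2 - (665)*(-1)^2
= 64 - 665
= -601

-601


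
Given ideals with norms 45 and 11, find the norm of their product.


N(IJ) = N(I) * N(J)
= 45 * 11
= 495

495


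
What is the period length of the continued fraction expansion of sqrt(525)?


Run the CF algorithm for sqrt(525).
a_0 = floor(sqrt(525)) = 22; set m_0=0, q_0=1.
Recurrence: m' = q*a - m,  q' = (d - m'^2)/q,  a' = floor((a_0 + m')/q').
  step 1: m=22, q=41, a=1
  step 2: m=19, q=4, a=10
  step 3: m=21, q=21, a=2
  step 4: m=21, q=4, a=10
  step 5: m=19, q=41, a=1
  step 6: m=22, q=1, a=44
a_6 = 2*a_0 = 44, so the period closes here.
sqrt(525) = [22; 1, 10, 2, 10, 1, 44]
Period length = 6

6


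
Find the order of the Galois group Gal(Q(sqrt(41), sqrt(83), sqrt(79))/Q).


The 3 square roots of distinct primes are multiplicatively independent over Q,
so [K:Q] = 2^3 and Gal(K/Q) is isomorphic to (Z/2Z)^3.
|Gal| = 2^3 = 8

8


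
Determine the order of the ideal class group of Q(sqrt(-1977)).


K = Q(sqrt(-1977)). d mod 4 = 3, so D = disc(K) = 4d = -7908
h(K) equals the number of primitive reduced positive-definite forms (a, b, c) = a*x^2 + b*x*y + c*y^2 with b^2 - 4ac = D,
where reduced means |b| <= a <= c, with b >= 0 whenever |b| = a or a = c, and primitive means gcd(a, b, c) = 1.
Reduced forces 3a^2 <= |D| = 7908, so 1 <= a <= 51; b must have the parity of D, and c = (b^2 - D)/(4a) must be an integer >= a.
Enumerate a = 1..51, b in [-a, a]:
  a=1: (1, 0, 1977)  [1]
  a=2: (2, 2, 989)  [1]
  a=3: (3, 0, 659)  [1]
  a=4..5: none
  a=6: (6, 6, 331)  [1]
  a=7: (7, -4, 283), (7, 4, 283)  [2]
  a=8..10: none
  a=11: (11, -10, 182), (11, 10, 182)  [2]
  a=12: none
  a=13: (13, -10, 154), (13, 10, 154)  [2]
  a=14: (14, -10, 143), (14, 10, 143)  [2]
  a=15..20: none
  a=21: (21, -18, 98), (21, 18, 98)  [2]
  a=22: (22, -10, 91), (22, 10, 91)  [2]
  a=23: (23, -2, 86), (23, 2, 86)  [2]
  a=24..25: none
  a=26: (26, -10, 77), (26, 10, 77)  [2]
  a=27..28: none
  a=29: (29, -26, 74), (29, 26, 74)  [2]
  a=30: none
  a=31: (31, -20, 67), (31, 20, 67)  [2]
  a=32: none
  a=33: (33, -12, 61), (33, 12, 61)  [2]
  a=34..36: none
  a=37: (37, -26, 58), (37, 26, 58)  [2]
  a=38: none
  a=39: (39, -36, 59), (39, 36, 59)  [2]
  a=40: none
  a=41: (41, -28, 53), (41, 28, 53)  [2]
  a=42: (42, -18, 49), (42, 18, 49)  [2]
  a=43: (43, -2, 46), (43, 2, 46)  [2]
  a=44..51: none
Total reduced forms: 1 + 1 + 1 + 1 + 2 + 2 + 2 + 2 + 2 + 2 + 2 + 2 + 2 + 2 + 2 + 2 + 2 + 2 + 2 + 2 = 36
h = 36

36


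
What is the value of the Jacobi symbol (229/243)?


Compute (229/243) via quadratic reciprocity:
  reciprocity: (229/243) -> +(243/229)
  reduce: (14/229)
  pull out 2: (2/229) = -1  (since 229 mod 8 = 5)
  reciprocity: (7/229) -> +(229/7)
  reduce: (5/7)
  reciprocity: (5/7) -> +(7/5)
  reduce: (2/5)
  pull out 2: (2/5) = -1  (since 5 mod 8 = 5)
  (1/5) = 1
Product of signs = 1

1


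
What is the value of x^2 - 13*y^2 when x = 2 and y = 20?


x^2 - d*y^2
= 2^2 - 13*20^2
= 4 - 5200
= -5196

-5196


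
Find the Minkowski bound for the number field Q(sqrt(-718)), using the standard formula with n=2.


d = -718, d mod 4 = 2, so disc(K) = 4d = -2872; |disc(K)| = 2872
Imaginary quadratic field, so n = 2, s = r2 = 1, r1 = 0
M = (n!/n^n) * (4/pi)^s * sqrt(|disc(K)|) = (2!/2^2) * (4/pi)^1 * sqrt(2872)
= 0.5 * 1.273240 * 53.591044
= 34.1171

34.1171


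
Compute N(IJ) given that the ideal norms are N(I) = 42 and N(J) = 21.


N(IJ) = N(I) * N(J)
= 42 * 21
= 882

882


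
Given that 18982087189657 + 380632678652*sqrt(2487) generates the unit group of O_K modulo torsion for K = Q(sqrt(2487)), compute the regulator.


epsilon = 18982087189657 + 380632678652*sqrt(2487)
= 3.7964e+13
R = ln(3.7964e+13)
= 31.2677

31.2677


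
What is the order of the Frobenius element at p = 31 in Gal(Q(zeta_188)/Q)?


The Frobenius at p in Gal(Q(zeta_n)/Q) = (Z/nZ)* is the class of p, so its order is ord_188(31), the smallest k >= 1 with 31^k = 1 mod 188.
n = 188 = 2^2 * 47, phi(188) = 92; the order divides phi(n).
Divisors of 92: 1, 2, 4, 23, 46, 92
Repeated squaring mod 188: 31^1 = 31, 31^2 = 21, 31^4 = 65, 31^8 = 89, 31^16 = 25, 31^32 = 61, 31^64 = 149
Test divisors in increasing order:
  k=1: 31^1 = 31 mod 188
  k=2: 31^2 = 21 mod 188
  k=4: 31^4 = 65 mod 188
  k=23: 31^23 = 25 * 65 * 21 * 31 = 187 mod 188
  k=46: 31^46 = 61 * 89 * 65 * 21 = 1 mod 188  <- first divisor giving 1
Order = 46

46


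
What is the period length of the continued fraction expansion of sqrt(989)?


Run the CF algorithm for sqrt(989).
a_0 = floor(sqrt(989)) = 31; set m_0=0, q_0=1.
Recurrence: m' = q*a - m,  q' = (d - m'^2)/q,  a' = floor((a_0 + m')/q').
  step 1: m=31, q=28, a=2
  step 2: m=25, q=13, a=4
  step 3: m=27, q=20, a=2
  step 4: m=13, q=41, a=1
  step 5: m=28, q=5, a=11
  step 6: m=27, q=52, a=1
  step 7: m=25, q=7, a=8
  step 8: m=31, q=4, a=15
  step 9: m=29, q=37, a=1
  step 10: m=8, q=25, a=1
  step 11: m=17, q=28, a=1
  step 12: m=11, q=31, a=1
  step 13: m=20, q=19, a=2
  step 14: m=18, q=35, a=1
  step 15: m=17, q=20, a=2
  step 16: m=23, q=23, a=2
  step 17: m=23, q=20, a=2
  step 18: m=17, q=35, a=1
  step 19: m=18, q=19, a=2
  step 20: m=20, q=31, a=1
  step 21: m=11, q=28, a=1
  step 22: m=17, q=25, a=1
  step 23: m=8, q=37, a=1
  step 24: m=29, q=4, a=15
  step 25: m=31, q=7, a=8
  step 26: m=25, q=52, a=1
  step 27: m=27, q=5, a=11
  step 28: m=28, q=41, a=1
  step 29: m=13, q=20, a=2
  step 30: m=27, q=13, a=4
  step 31: m=25, q=28, a=2
  step 32: m=31, q=1, a=62
a_32 = 2*a_0 = 62, so the period closes here.
sqrt(989) = [31; 2, 4, 2, 1, 11, 1, 8, 15, 1, 1, 1, 1, 2, 1, 2, 2, 2, 1, 2, 1, 1, 1, 1, 15, 8, 1, 11, 1, 2, 4, 2, 62]
Period length = 32

32


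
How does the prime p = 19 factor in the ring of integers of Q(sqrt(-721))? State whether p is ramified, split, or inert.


K = Q(sqrt(-721)). Since d mod 4 = 3, disc(K) = -2884.
Check p | disc: -2884 mod 19 = 4.
p does not divide disc. Compute Legendre symbol (d/p):
1^((19-1)/2) mod 19 = 1
(d/p) = 1, so p splits: (p) = P*P' with e=1, f=1, g=2.
Therefore p is split.

split


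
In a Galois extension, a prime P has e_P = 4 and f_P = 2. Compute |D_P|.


|D_P| = e * f
= 4 * 2
= 8

8


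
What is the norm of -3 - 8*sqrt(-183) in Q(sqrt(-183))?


N(a + b*sqrt(d)) = a^2 - d*b^2
= (-3)^2 - (-183)*(-8)^2
= 9 + 11712
= 11721

11721


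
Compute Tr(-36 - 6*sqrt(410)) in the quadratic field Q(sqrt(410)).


Tr(a + b*sqrt(d)) = (a + b*sqrt(d)) + (a - b*sqrt(d)) = 2a
= 2 * (-36)
= -72

-72


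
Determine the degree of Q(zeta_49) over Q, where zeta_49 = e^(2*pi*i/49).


The degree equals Euler's totient phi(49).
49 = 7^2
phi(49) = 42

42


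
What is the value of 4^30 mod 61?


p = 61 is prime and the exponent is (p-1)/2 = 30, so by Euler's criterion 4^30 = (4/61) = +1 or -1 mod 61.
Compute by square-and-multiply:
  30 = 16 + 8 + 4 + 2 (binary 11110)
  Repeated squaring mod 61: 4^1 = 4, 4^2 = 16, 4^4 = 12, 4^8 = 22, 4^16 = 57
  4^30 = 4^16 * 4^8 * 4^4 * 4^2 = 57 * 22 * 12 * 16 mod 61
    57 * 22 = 1254 = 34 mod 61
    34 * 12 = 408 = 42 mod 61
    42 * 16 = 672 = 1 mod 61
  4^30 = 1 mod 61
Result 1: 4 is a quadratic residue mod 61.
4^30 mod 61 = 1

1


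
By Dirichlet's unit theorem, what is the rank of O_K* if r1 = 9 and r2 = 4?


By Dirichlet's unit theorem:
rank = r1 + r2 - 1
= 9 + 4 - 1
= 12

12


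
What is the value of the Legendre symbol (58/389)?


p = 389 is prime, so compute (58/389) with the reciprocity algorithm (Jacobi-symbol steps: pull out 2s via (2/n), flip via reciprocity, reduce):
  pull out 2: (2/389) = -1  (since 389 mod 8 = 5)
  reciprocity: (29/389) -> +(389/29)
  reduce: (12/29)
  pull out 2: (2/29) = -1  (since 29 mod 8 = 5)
  pull out 2: (2/29) = -1  (since 29 mod 8 = 5)
  reciprocity: (3/29) -> +(29/3)
  reduce: (2/3)
  pull out 2: (2/3) = -1  (since 3 mod 8 = 3)
  (1/3) = 1
Product of signs = 1
(58/389) = 1

1


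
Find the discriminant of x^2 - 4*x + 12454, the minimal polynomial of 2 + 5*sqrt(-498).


The element 2 + 5*sqrt(-498) has minimal polynomial:
x^2 - 4*x + 12454
Discriminant = (-4)^2 - 4*(12454)
= 16 - 49816
= -49800

-49800


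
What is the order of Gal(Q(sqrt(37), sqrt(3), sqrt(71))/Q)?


The 3 square roots of distinct primes are multiplicatively independent over Q,
so [K:Q] = 2^3 and Gal(K/Q) is isomorphic to (Z/2Z)^3.
|Gal| = 2^3 = 8

8


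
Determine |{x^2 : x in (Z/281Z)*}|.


For prime p, the number of non-zero quadratic residues is (p-1)/2.
= (281-1)/2
= 140

140


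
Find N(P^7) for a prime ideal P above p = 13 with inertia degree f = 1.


N(P^a) = p^(a*f)
= 13^(7*1)
= 13^7
= 62748517

62748517


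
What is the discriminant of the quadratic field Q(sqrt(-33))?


For K = Q(sqrt(d)) with d squarefree: disc(K) = d if d = 1 mod 4, and disc(K) = 4d if d = 2 or 3 mod 4.
Here d = -33, and d mod 4 = 3.
d = 3 mod 4, not 1 (O_K = Z[sqrt(d)]), so disc(K) = 4d = 4 * (-33) = -132

-132


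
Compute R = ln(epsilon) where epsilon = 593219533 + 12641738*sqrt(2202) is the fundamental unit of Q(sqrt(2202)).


epsilon = 593219533 + 12641738*sqrt(2202)
= 1.1864e+09
R = ln(1.1864e+09)
= 20.8942

20.8942


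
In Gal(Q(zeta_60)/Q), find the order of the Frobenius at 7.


The Frobenius at p in Gal(Q(zeta_n)/Q) = (Z/nZ)* is the class of p, so its order is ord_60(7), the smallest k >= 1 with 7^k = 1 mod 60.
n = 60 = 2^2 * 3 * 5, phi(60) = 16; the order divides phi(n).
Divisors of 16: 1, 2, 4, 8, 16
Repeated squaring mod 60: 7^1 = 7, 7^2 = 49, 7^4 = 1, 7^8 = 1, 7^16 = 1
Test divisors in increasing order:
  k=1: 7^1 = 7 mod 60
  k=2: 7^2 = 49 mod 60
  k=4: 7^4 = 1 mod 60  <- first divisor giving 1
Order = 4

4


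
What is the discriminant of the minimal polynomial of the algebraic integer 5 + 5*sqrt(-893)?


The element 5 + 5*sqrt(-893) has minimal polynomial:
x^2 - 10*x + 22350
Discriminant = (-10)^2 - 4*(22350)
= 100 - 89400
= -89300

-89300


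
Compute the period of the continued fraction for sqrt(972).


Run the CF algorithm for sqrt(972).
a_0 = floor(sqrt(972)) = 31; set m_0=0, q_0=1.
Recurrence: m' = q*a - m,  q' = (d - m'^2)/q,  a' = floor((a_0 + m')/q').
  step 1: m=31, q=11, a=5
  step 2: m=24, q=36, a=1
  step 3: m=12, q=23, a=1
  step 4: m=11, q=37, a=1
  step 5: m=26, q=8, a=7
  step 6: m=30, q=9, a=6
  step 7: m=24, q=44, a=1
  step 8: m=20, q=13, a=3
  step 9: m=19, q=47, a=1
  step 10: m=28, q=4, a=14
  step 11: m=28, q=47, a=1
  step 12: m=19, q=13, a=3
  step 13: m=20, q=44, a=1
  step 14: m=24, q=9, a=6
  step 15: m=30, q=8, a=7
  step 16: m=26, q=37, a=1
  step 17: m=11, q=23, a=1
  step 18: m=12, q=36, a=1
  step 19: m=24, q=11, a=5
  step 20: m=31, q=1, a=62
a_20 = 2*a_0 = 62, so the period closes here.
sqrt(972) = [31; 5, 1, 1, 1, 7, 6, 1, 3, 1, 14, 1, 3, 1, 6, 7, 1, 1, 1, 5, 62]
Period length = 20

20


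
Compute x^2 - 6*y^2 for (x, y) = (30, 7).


x^2 - d*y^2
= 30^2 - 6*7^2
= 900 - 294
= 606

606


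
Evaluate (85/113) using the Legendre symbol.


p = 113 is prime, so compute (85/113) with the reciprocity algorithm (Jacobi-symbol steps: pull out 2s via (2/n), flip via reciprocity, reduce):
  reciprocity: (85/113) -> +(113/85)
  reduce: (28/85)
  pull out 2: (2/85) = -1  (since 85 mod 8 = 5)
  pull out 2: (2/85) = -1  (since 85 mod 8 = 5)
  reciprocity: (7/85) -> +(85/7)
  reduce: (1/7)
  (1/7) = 1
Product of signs = 1
(85/113) = 1

1


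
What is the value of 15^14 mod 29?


p = 29 is prime and the exponent is (p-1)/2 = 14, so by Euler's criterion 15^14 = (15/29) = +1 or -1 mod 29.
Compute by square-and-multiply:
  14 = 8 + 4 + 2 (binary 1110)
  Repeated squaring mod 29: 15^1 = 15, 15^2 = 22, 15^4 = 20, 15^8 = 23
  15^14 = 15^8 * 15^4 * 15^2 = 23 * 20 * 22 mod 29
    23 * 20 = 460 = 25 mod 29
    25 * 22 = 550 = 28 mod 29
  15^14 = 28 mod 29
Result 28 = p - 1 = -1 mod 29: 15 is a quadratic non-residue mod 29. As a residue in [0, p-1] the value is 28.
15^14 mod 29 = 28

28


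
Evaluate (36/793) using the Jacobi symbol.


Compute (36/793) via quadratic reciprocity:
  pull out 2: (2/793) = +1  (since 793 mod 8 = 1)
  pull out 2: (2/793) = +1  (since 793 mod 8 = 1)
  reciprocity: (9/793) -> +(793/9)
  reduce: (1/9)
  (1/9) = 1
Product of signs = 1

1


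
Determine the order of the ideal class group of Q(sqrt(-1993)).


K = Q(sqrt(-1993)). d mod 4 = 3, so D = disc(K) = 4d = -7972
h(K) equals the number of primitive reduced positive-definite forms (a, b, c) = a*x^2 + b*x*y + c*y^2 with b^2 - 4ac = D,
where reduced means |b| <= a <= c, with b >= 0 whenever |b| = a or a = c, and primitive means gcd(a, b, c) = 1.
Reduced forces 3a^2 <= |D| = 7972, so 1 <= a <= 51; b must have the parity of D, and c = (b^2 - D)/(4a) must be an integer >= a.
Enumerate a = 1..51, b in [-a, a]:
  a=1: (1, 0, 1993)  [1]
  a=2: (2, 2, 997)  [1]
  a=3..6: none
  a=7: (7, -6, 286), (7, 6, 286)  [2]
  a=8..10: none
  a=11: (11, -6, 182), (11, 6, 182)  [2]
  a=12: none
  a=13: (13, -6, 154), (13, 6, 154)  [2]
  a=14: (14, -6, 143), (14, 6, 143)  [2]
  a=15..16: none
  a=17: (17, -16, 121), (17, 16, 121)  [2]
  a=18..21: none
  a=22: (22, -6, 91), (22, 6, 91)  [2]
  a=23: (23, -20, 91), (23, 20, 91)  [2]
  a=24..25: none
  a=26: (26, -6, 77), (26, 6, 77)  [2]
  a=27..33: none
  a=34: (34, -18, 61), (34, 18, 61)  [2]
  a=35..40: none
  a=41: (41, -8, 49), (41, 8, 49)  [2]
  a=42..45: none
  a=46: (46, -26, 47), (46, 26, 47)  [2]
  a=47..51: none
Total reduced forms: 1 + 1 + 2 + 2 + 2 + 2 + 2 + 2 + 2 + 2 + 2 + 2 + 2 = 24
h = 24

24


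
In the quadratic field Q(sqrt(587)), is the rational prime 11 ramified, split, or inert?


K = Q(sqrt(587)). Since d mod 4 = 3, disc(K) = 2348.
Check p | disc: 2348 mod 11 = 5.
p does not divide disc. Compute Legendre symbol (d/p):
4^((11-1)/2) mod 11 = 1
(d/p) = 1, so p splits: (p) = P*P' with e=1, f=1, g=2.
Therefore p is split.

split


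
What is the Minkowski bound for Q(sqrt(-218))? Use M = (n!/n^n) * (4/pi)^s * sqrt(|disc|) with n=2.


d = -218, d mod 4 = 2, so disc(K) = 4d = -872; |disc(K)| = 872
Imaginary quadratic field, so n = 2, s = r2 = 1, r1 = 0
M = (n!/n^n) * (4/pi)^s * sqrt(|disc(K)|) = (2!/2^2) * (4/pi)^1 * sqrt(872)
= 0.5 * 1.273240 * 29.529646
= 18.7992

18.7992


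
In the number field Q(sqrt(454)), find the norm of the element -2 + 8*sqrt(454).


N(a + b*sqrt(d)) = a^2 - d*b^2
= (-2)^2 - (454)*(8)^2
= 4 - 29056
= -29052

-29052


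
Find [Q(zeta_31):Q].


The degree equals Euler's totient phi(31).
31 = 31
phi(31) = 30

30


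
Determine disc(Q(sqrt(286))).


For K = Q(sqrt(d)) with d squarefree: disc(K) = d if d = 1 mod 4, and disc(K) = 4d if d = 2 or 3 mod 4.
Here d = 286, and d mod 4 = 2.
d = 2 mod 4, not 1 (O_K = Z[sqrt(d)]), so disc(K) = 4d = 4 * (286) = 1144

1144


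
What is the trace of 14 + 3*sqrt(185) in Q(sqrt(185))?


Tr(a + b*sqrt(d)) = (a + b*sqrt(d)) + (a - b*sqrt(d)) = 2a
= 2 * (14)
= 28

28


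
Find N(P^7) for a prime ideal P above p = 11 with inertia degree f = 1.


N(P^a) = p^(a*f)
= 11^(7*1)
= 11^7
= 19487171

19487171


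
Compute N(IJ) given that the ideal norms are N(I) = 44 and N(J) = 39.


N(IJ) = N(I) * N(J)
= 44 * 39
= 1716

1716


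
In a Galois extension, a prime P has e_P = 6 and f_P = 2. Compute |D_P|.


|D_P| = e * f
= 6 * 2
= 12

12


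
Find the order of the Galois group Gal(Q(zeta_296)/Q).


|Gal(Q(zeta_296)/Q)| = phi(296)
= 144

144


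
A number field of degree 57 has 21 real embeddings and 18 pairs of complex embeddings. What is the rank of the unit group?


By Dirichlet's unit theorem:
rank = r1 + r2 - 1
= 21 + 18 - 1
= 38

38


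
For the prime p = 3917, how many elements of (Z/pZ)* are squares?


For prime p, the number of non-zero quadratic residues is (p-1)/2.
= (3917-1)/2
= 1958

1958


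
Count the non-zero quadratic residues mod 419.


For prime p, the number of non-zero quadratic residues is (p-1)/2.
= (419-1)/2
= 209

209


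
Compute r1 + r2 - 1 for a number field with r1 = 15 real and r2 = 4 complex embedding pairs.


By Dirichlet's unit theorem:
rank = r1 + r2 - 1
= 15 + 4 - 1
= 18

18


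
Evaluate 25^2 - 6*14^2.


x^2 - d*y^2
= 25^2 - 6*14^2
= 625 - 1176
= -551

-551


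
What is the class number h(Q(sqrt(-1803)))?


K = Q(sqrt(-1803)). d mod 4 = 1, so D = disc(K) = d = -1803
h(K) equals the number of primitive reduced positive-definite forms (a, b, c) = a*x^2 + b*x*y + c*y^2 with b^2 - 4ac = D,
where reduced means |b| <= a <= c, with b >= 0 whenever |b| = a or a = c, and primitive means gcd(a, b, c) = 1.
Reduced forces 3a^2 <= |D| = 1803, so 1 <= a <= 24; b must have the parity of D, and c = (b^2 - D)/(4a) must be an integer >= a.
Enumerate a = 1..24, b in [-a, a]:
  a=1: (1, 1, 451)  [1]
  a=2: none
  a=3: (3, 3, 151)  [1]
  a=4..10: none
  a=11: (11, -1, 41), (11, 1, 41)  [2]
  a=12: none
  a=13: (13, -11, 37), (13, 11, 37)  [2]
  a=14..16: none
  a=17: (17, -13, 29), (17, 13, 29)  [2]
  a=18..24: none
Total reduced forms: 1 + 1 + 2 + 2 + 2 = 8
h = 8

8


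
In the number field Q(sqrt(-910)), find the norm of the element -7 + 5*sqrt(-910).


N(a + b*sqrt(d)) = a^2 - d*b^2
= (-7)^2 - (-910)*(5)^2
= 49 + 22750
= 22799

22799


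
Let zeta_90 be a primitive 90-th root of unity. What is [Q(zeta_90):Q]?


The degree equals Euler's totient phi(90).
90 = 2 * 3^2 * 5
phi(90) = 24

24


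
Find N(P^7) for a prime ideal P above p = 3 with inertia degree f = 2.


N(P^a) = p^(a*f)
= 3^(7*2)
= 3^14
= 4782969

4782969


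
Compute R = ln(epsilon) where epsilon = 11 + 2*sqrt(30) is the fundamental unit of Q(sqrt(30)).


epsilon = 11 + 2*sqrt(30)
= 21.9545
R = ln(21.9545)
= 3.0890

3.0890


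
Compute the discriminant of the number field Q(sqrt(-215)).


For K = Q(sqrt(d)) with d squarefree: disc(K) = d if d = 1 mod 4, and disc(K) = 4d if d = 2 or 3 mod 4.
Here d = -215, and d mod 4 = 1.
d = 1 mod 4 (O_K = Z[(1+sqrt(d))/2]), so disc(K) = d = -215

-215


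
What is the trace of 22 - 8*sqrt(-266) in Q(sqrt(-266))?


Tr(a + b*sqrt(d)) = (a + b*sqrt(d)) + (a - b*sqrt(d)) = 2a
= 2 * (22)
= 44

44


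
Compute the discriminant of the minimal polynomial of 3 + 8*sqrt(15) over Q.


The element 3 + 8*sqrt(15) has minimal polynomial:
x^2 - 6*x - 951
Discriminant = (-6)^2 - 4*(-951)
= 36 + 3804
= 3840

3840
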